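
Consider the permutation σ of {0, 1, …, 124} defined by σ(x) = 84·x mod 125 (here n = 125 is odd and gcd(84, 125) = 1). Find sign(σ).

Trace 6: π^k(6) = [6, 4, 86, 99, 66, 44, 71] for k=0..6.
The orbit structure of x ↦ 84x mod 125: 7 orbits of sizes [50, 50, 10, 10, 2, 2, 1].
125 − 7 = 118 transpositions; sign(π) = (−1)^118 = +1.

+1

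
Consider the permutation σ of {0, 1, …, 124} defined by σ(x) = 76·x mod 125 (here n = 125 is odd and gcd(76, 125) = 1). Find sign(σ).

+1

Trace 51: π^k(51) = [51, 1, 76, 26, 101] for k=0..4.
Decompose π into cycles: lengths [5, 5, 5, 5, 5, 5, 5, 5, 5, 5, 5, 5, 5, 5, 5, 5, 5, 5, 5, 5, 1, 1, 1, 1, 1, 1, 1, 1, 1, 1, 1, 1, 1, 1, 1, 1, 1, 1, 1, 1, 1, 1, 1, 1, 1] (45 cycles, including the fixed point 0).
Σ(ℓ_i−1) = 125−45 = 80; sign = (−1)^80 = +1.
Zolotarev: (76|125) = +1, matching the cycle-count sign.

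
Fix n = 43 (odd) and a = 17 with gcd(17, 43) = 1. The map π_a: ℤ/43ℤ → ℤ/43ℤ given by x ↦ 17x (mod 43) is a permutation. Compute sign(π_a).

+1

Start at x=9: 9 → 24 → 21 → 13 → 6 → 16 → 14 → … (one orbit).
The orbit structure of x ↦ 17x mod 43: 3 orbits of sizes [21, 21, 1].
n − c = 43 − 3 = 40; sign = (−1)^40 = +1.
Via Zolotarev, sign(π_{17}) = (17|43) = +1.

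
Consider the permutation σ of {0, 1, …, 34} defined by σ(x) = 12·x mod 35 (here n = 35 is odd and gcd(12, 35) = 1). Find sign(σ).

+1

Trace 11: π^k(11) = [11, 27, 9, 3, 1, 12, 4] for k=0..6.
Decompose π into cycles: lengths [12, 12, 6, 4, 1] (5 cycles, including the fixed point 0).
35 − 5 = 30 transpositions; sign(π) = (−1)^30 = +1.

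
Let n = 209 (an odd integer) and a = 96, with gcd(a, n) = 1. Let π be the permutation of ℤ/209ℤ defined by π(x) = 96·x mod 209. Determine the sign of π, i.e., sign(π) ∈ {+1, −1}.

Start at x=1: 1 → 96 → 20 → 39 → 191 → 153 → 58 → … (one orbit).
The orbit structure of x ↦ 96x mod 209: 38 orbits of sizes [10, 10, 10, 10, 10, 10, 10, 10, 10, 10, 10, 10, 10, 10, 10, 10, 10, 10, 10, 1, 1, 1, 1, 1, 1, 1, 1, 1, 1, 1, 1, 1, 1, 1, 1, 1, 1, 1].
Σ(ℓ_i−1) = 209−38 = 171; sign = (−1)^171 = -1.
(96|209)_J = -1 (Zolotarev's lemma cross-check).

-1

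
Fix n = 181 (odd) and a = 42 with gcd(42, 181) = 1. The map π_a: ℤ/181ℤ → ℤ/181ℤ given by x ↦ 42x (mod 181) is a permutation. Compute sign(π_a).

Trace 125: π^k(125) = [125, 1, 42, 135, 59] for k=0..4.
Decompose π into cycles: lengths [5, 5, 5, 5, 5, 5, 5, 5, 5, 5, 5, 5, 5, 5, 5, 5, 5, 5, 5, 5, 5, 5, 5, 5, 5, 5, 5, 5, 5, 5, 5, 5, 5, 5, 5, 5, 1] (37 cycles, including the fixed point 0).
Σ(ℓ_i−1) = 181−37 = 144; sign = (−1)^144 = +1.

+1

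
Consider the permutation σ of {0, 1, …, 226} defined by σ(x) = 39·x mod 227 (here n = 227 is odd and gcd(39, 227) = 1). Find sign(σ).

-1

Orbit of 150 under x↦39x: [150, 175, 15, 131, 115, 172, 125]… (length divides ord_227(39)).
Cycle type of π: 226 + 1; total 2 cycles.
Σ(ℓ_i−1) = 227−2 = 225; sign = (−1)^225 = -1.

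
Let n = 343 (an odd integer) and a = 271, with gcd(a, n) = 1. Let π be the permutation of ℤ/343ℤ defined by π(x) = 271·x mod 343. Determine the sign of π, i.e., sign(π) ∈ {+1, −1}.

Trace 53: π^k(53) = [53, 300, 9, 38, 8, 110, 312] for k=0..6.
Cycle type of π: 294 + 42 + 6 + 1; total 4 cycles.
With 4 cycles on 343 points, sign = (−1)^{343−4} = -1.
Zolotarev: (271|343) = -1, matching the cycle-count sign.

-1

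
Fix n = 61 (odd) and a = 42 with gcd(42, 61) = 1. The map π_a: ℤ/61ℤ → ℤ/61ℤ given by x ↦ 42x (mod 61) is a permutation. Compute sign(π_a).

+1

Trace 58: π^k(58) = [58, 57, 15, 20, 47, 22, 9] for k=0..6.
Cycle type of π: 15×4 + 1; total 5 cycles.
5 cycles on 61: each ℓ→(−1)^(ℓ−1), product (−1)^56 = +1.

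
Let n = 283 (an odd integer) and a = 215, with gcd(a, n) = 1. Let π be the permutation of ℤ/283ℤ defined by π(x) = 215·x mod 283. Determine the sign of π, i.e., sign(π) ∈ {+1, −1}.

+1

Trace 15: π^k(15) = [15, 112, 25, 281, 136, 91, 38] for k=0..6.
3 cycles of lengths [141, 141, 1].
3 cycles on 283: each ℓ→(−1)^(ℓ−1), product (−1)^280 = +1.
Check: (215/283) = +1 by Zolotarev.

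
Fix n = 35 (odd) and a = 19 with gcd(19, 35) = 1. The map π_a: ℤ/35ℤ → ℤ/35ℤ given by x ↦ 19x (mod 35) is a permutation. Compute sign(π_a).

Orbit of 24 under x↦19x: [24, 1, 19, 11, 34, 16]… (length divides ord_35(19)).
Decompose π into cycles: lengths [6, 6, 6, 6, 6, 2, 2, 1] (8 cycles, including the fixed point 0).
35 − 8 = 27 transpositions; sign(π) = (−1)^27 = -1.
Via Zolotarev, sign(π_{19}) = (19|35) = -1.

-1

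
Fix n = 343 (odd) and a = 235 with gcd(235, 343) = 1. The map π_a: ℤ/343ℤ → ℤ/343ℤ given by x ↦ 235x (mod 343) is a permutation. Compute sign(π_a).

Orbit of 205 under x↦235x: [205, 155, 67, 310, 134, 277, 268]… (length divides ord_343(235)).
π_235 has 7 disjoint cycles with lengths [147, 147, 21, 21, 3, 3, 1] on {0,…,342}.
7 cycles on 343: each ℓ→(−1)^(ℓ−1), product (−1)^336 = +1.

+1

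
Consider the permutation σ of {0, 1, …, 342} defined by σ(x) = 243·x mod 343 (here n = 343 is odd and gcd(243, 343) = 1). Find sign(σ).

-1

Trace 170: π^k(170) = [170, 150, 92, 61, 74, 146, 149] for k=0..6.
4 cycles of lengths [294, 42, 6, 1].
343 − 4 = 339 transpositions; sign(π) = (−1)^339 = -1.
Check: (243/343) = -1 by Zolotarev.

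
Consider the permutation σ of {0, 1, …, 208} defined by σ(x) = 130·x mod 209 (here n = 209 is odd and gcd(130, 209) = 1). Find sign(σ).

+1

Trace 125: π^k(125) = [125, 157, 137, 45, 207, 158, 58] for k=0..6.
Cycle lengths of π_130 on ℤ/209ℤ: [45, 45, 45, 45, 9, 9, 5, 5, 1]; 9 cycles in total.
n − c = 209 − 9 = 200; sign = (−1)^200 = +1.
Zolotarev: (130|209) = +1, matching the cycle-count sign.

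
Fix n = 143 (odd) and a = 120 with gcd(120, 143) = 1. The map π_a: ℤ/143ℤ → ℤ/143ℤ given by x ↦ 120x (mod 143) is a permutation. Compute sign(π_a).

Start at x=100: 100 → 131 → 133 → 87 → 1 → 120 → 100 (one orbit).
Decompose π into cycles: lengths [6, 6, 6, 6, 6, 6, 6, 6, 6, 6, 6, 6, 6, 6, 6, 6, 6, 6, 6, 6, 3, 3, 3, 3, 2, 2, 2, 2, 2, 1] (30 cycles, including the fixed point 0).
With 30 cycles on 143 points, sign = (−1)^{143−30} = -1.
Check: (120/143) = -1 by Zolotarev.

-1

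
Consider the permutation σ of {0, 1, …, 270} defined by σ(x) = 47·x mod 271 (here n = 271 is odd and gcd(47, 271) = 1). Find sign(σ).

Start at x=214: 214 → 31 → 102 → 187 → 117 → 79 → 190 → … (one orbit).
Decompose π into cycles: lengths [90, 90, 90, 1] (4 cycles, including the fixed point 0).
sign(π) = (−1)^{n − #cycles} = (−1)^{271−4} = (−1)^267 = -1.

-1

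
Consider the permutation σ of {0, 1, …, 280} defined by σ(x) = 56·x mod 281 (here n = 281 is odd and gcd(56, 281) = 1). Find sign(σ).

Orbit of 64 under x↦56x: [64, 212, 70, 267, 59, 213, 126]… (length divides ord_281(56)).
3 cycles of lengths [140, 140, 1].
With 3 cycles on 281 points, sign = (−1)^{281−3} = +1.
Check: (56/281) = +1 by Zolotarev.

+1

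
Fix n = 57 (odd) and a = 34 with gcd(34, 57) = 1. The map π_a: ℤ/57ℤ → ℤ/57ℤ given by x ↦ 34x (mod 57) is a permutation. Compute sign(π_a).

-1

Orbit of 31 under x↦34x: [31, 28, 40, 49, 13, 43, 37]… (length divides ord_57(34)).
Decompose π into cycles: lengths [18, 18, 18, 1, 1, 1] (6 cycles, including the fixed point 0).
6 cycles on 57: each ℓ→(−1)^(ℓ−1), product (−1)^51 = -1.
Check: (34/57) = -1 by Zolotarev.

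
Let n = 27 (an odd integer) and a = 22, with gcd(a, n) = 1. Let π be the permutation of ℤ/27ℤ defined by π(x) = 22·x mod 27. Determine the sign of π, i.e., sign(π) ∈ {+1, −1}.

+1

Orbit of 10 under x↦22x: [10, 4, 7, 19, 13, 16, 1]… (length divides ord_27(22)).
Cycle lengths of π_22 on ℤ/27ℤ: [9, 9, 3, 3, 1, 1, 1]; 7 cycles in total.
n − c = 27 − 7 = 20; sign = (−1)^20 = +1.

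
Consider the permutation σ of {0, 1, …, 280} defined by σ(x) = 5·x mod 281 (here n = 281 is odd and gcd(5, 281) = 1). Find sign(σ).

Start at x=56: 56 → 280 → 276 → 256 → 156 → 218 → 247 → … (one orbit).
The orbit structure of x ↦ 5x mod 281: 3 orbits of sizes [140, 140, 1].
With 3 cycles on 281 points, sign = (−1)^{281−3} = +1.
Via Zolotarev, sign(π_{5}) = (5|281) = +1.

+1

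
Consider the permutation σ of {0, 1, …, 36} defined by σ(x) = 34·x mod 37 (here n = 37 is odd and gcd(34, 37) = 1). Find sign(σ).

+1

Orbit of 7 under x↦34x: [7, 16, 26, 33, 12, 1, 34]… (length divides ord_37(34)).
Cycle type of π: 9×4 + 1; total 5 cycles.
n − c = 37 − 5 = 32; sign = (−1)^32 = +1.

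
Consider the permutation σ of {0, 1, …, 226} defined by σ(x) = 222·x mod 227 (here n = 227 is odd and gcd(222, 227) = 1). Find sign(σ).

Trace 76: π^k(76) = [76, 74, 84, 34, 57, 169, 63] for k=0..6.
The orbit structure of x ↦ 222x mod 227: 3 orbits of sizes [113, 113, 1].
3 cycles on 227: each ℓ→(−1)^(ℓ−1), product (−1)^224 = +1.
Via Zolotarev, sign(π_{222}) = (222|227) = +1.

+1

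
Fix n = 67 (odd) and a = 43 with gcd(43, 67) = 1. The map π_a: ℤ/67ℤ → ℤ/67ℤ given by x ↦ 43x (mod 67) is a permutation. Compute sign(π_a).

Start at x=53: 53 → 1 → 43 → 40 → 45 → 59 → 58 → … (one orbit).
4 cycles of lengths [22, 22, 22, 1].
4 cycles on 67: each ℓ→(−1)^(ℓ−1), product (−1)^63 = -1.

-1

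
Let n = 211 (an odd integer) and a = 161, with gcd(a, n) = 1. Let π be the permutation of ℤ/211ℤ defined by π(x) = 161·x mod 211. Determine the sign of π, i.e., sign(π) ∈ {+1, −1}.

Orbit of 178 under x↦161x: [178, 173, 1, 161, 179, 123, 180]… (length divides ord_211(161)).
Cycle lengths of π_161 on ℤ/211ℤ: [21, 21, 21, 21, 21, 21, 21, 21, 21, 21, 1]; 11 cycles in total.
n − c = 211 − 11 = 200; sign = (−1)^200 = +1.

+1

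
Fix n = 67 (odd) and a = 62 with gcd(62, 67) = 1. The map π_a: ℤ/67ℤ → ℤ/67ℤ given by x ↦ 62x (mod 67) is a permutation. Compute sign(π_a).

+1

Orbit of 40 under x↦62x: [40, 1, 62, 25, 9, 22, 24]… (length divides ord_67(62)).
Decompose π into cycles: lengths [11, 11, 11, 11, 11, 11, 1] (7 cycles, including the fixed point 0).
Σ(ℓ_i−1) = 67−7 = 60; sign = (−1)^60 = +1.
Via Zolotarev, sign(π_{62}) = (62|67) = +1.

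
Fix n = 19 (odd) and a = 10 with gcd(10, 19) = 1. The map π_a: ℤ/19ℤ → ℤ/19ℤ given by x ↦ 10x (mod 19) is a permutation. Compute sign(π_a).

-1

Start at x=12: 12 → 6 → 3 → 11 → 15 → 17 → 18 → … (one orbit).
Cycle type of π: 18 + 1; total 2 cycles.
19 − 2 = 17 transpositions; sign(π) = (−1)^17 = -1.
Via Zolotarev, sign(π_{10}) = (10|19) = -1.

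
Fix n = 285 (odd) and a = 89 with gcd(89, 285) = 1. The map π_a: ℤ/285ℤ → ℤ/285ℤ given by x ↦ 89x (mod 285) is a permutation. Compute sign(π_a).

Trace 271: π^k(271) = [271, 179, 256, 269, 1, 89, 226] for k=0..6.
Decompose π into cycles: lengths [18, 18, 18, 18, 18, 18, 18, 18, 18, 18, 18, 18, 18, 18, 18, 2, 2, 2, 2, 2, 2, 2, 1] (23 cycles, including the fixed point 0).
285 − 23 = 262 transpositions; sign(π) = (−1)^262 = +1.
The Jacobi symbol (89|285) = +1 (Zolotarev) agrees.

+1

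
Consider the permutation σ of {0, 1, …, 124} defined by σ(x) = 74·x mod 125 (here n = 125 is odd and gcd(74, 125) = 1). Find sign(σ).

+1

Trace 49: π^k(49) = [49, 1, 74, 101, 99, 76, 124] for k=0..6.
Decompose π into cycles: lengths [10, 10, 10, 10, 10, 10, 10, 10, 10, 10, 2, 2, 2, 2, 2, 2, 2, 2, 2, 2, 2, 2, 1] (23 cycles, including the fixed point 0).
With 23 cycles on 125 points, sign = (−1)^{125−23} = +1.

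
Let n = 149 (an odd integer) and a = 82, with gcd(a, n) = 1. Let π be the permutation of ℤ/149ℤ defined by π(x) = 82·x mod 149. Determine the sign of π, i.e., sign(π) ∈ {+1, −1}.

+1

Trace 17: π^k(17) = [17, 53, 25, 113, 28, 61, 85] for k=0..6.
Cycle lengths of π_82 on ℤ/149ℤ: [74, 74, 1]; 3 cycles in total.
Σ(ℓ_i−1) = 149−3 = 146; sign = (−1)^146 = +1.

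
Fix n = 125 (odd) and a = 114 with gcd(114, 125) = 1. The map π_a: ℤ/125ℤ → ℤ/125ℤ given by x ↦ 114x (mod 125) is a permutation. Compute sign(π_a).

+1

Start at x=91: 91 → 124 → 11 → 4 → 81 → 109 → 51 → … (one orbit).
Decompose π into cycles: lengths [50, 50, 10, 10, 2, 2, 1] (7 cycles, including the fixed point 0).
125 − 7 = 118 transpositions; sign(π) = (−1)^118 = +1.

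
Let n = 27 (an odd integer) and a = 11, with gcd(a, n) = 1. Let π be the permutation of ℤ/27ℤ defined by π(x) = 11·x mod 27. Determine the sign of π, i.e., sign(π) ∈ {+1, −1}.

-1

Start at x=4: 4 → 17 → 25 → 5 → 1 → 11 → 13 → … (one orbit).
Cycle lengths of π_11 on ℤ/27ℤ: [18, 6, 2, 1]; 4 cycles in total.
4 cycles on 27: each ℓ→(−1)^(ℓ−1), product (−1)^23 = -1.
The Jacobi symbol (11|27) = -1 (Zolotarev) agrees.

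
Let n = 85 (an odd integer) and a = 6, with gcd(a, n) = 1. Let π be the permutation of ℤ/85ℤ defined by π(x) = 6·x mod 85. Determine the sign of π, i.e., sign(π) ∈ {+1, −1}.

-1

Orbit of 31 under x↦6x: [31, 16, 11, 66, 56, 81, 61]… (length divides ord_85(6)).
The orbit structure of x ↦ 6x mod 85: 10 orbits of sizes [16, 16, 16, 16, 16, 1, 1, 1, 1, 1].
sign(π) = (−1)^{n − #cycles} = (−1)^{85−10} = (−1)^75 = -1.
Zolotarev: (6|85) = -1, matching the cycle-count sign.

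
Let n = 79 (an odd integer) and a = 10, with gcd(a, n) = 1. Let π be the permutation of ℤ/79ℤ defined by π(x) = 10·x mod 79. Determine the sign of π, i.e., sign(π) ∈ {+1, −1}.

Start at x=52: 52 → 46 → 65 → 18 → 22 → 62 → 67 → … (one orbit).
Cycle lengths of π_10 on ℤ/79ℤ: [13, 13, 13, 13, 13, 13, 1]; 7 cycles in total.
sign(π) = (−1)^{n − #cycles} = (−1)^{79−7} = (−1)^72 = +1.
Zolotarev: (10|79) = +1, matching the cycle-count sign.

+1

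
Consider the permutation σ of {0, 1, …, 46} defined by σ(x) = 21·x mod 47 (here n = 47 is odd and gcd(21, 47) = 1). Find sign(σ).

Orbit of 37 under x↦21x: [37, 25, 8, 27, 3, 16, 7]… (length divides ord_47(21)).
The orbit structure of x ↦ 21x mod 47: 3 orbits of sizes [23, 23, 1].
3 cycles on 47: each ℓ→(−1)^(ℓ−1), product (−1)^44 = +1.
The Jacobi symbol (21|47) = +1 (Zolotarev) agrees.

+1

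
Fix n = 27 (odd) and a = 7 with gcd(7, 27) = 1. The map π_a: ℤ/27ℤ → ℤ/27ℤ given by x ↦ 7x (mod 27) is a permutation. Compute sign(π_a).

+1

Orbit of 1 under x↦7x: [1, 7, 22, 19, 25, 13, 10]… (length divides ord_27(7)).
The orbit structure of x ↦ 7x mod 27: 7 orbits of sizes [9, 9, 3, 3, 1, 1, 1].
7 cycles on 27: each ℓ→(−1)^(ℓ−1), product (−1)^20 = +1.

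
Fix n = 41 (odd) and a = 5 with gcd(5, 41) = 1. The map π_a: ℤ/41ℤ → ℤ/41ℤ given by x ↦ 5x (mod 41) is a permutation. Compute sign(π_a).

Trace 23: π^k(23) = [23, 33, 1, 5, 25, 2, 10] for k=0..6.
The orbit structure of x ↦ 5x mod 41: 3 orbits of sizes [20, 20, 1].
3 cycles on 41: each ℓ→(−1)^(ℓ−1), product (−1)^38 = +1.

+1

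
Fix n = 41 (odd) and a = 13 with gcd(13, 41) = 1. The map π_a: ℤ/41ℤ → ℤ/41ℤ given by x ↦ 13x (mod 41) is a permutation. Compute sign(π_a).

Orbit of 28 under x↦13x: [28, 36, 17, 16, 3, 39, 15]… (length divides ord_41(13)).
2 cycles of lengths [40, 1].
2 cycles on 41: each ℓ→(−1)^(ℓ−1), product (−1)^39 = -1.
The Jacobi symbol (13|41) = -1 (Zolotarev) agrees.

-1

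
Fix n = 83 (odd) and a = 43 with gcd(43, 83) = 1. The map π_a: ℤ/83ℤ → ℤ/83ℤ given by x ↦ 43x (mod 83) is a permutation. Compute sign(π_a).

Start at x=24: 24 → 36 → 54 → 81 → 80 → 37 → 14 → … (one orbit).
Cycle type of π: 82 + 1; total 2 cycles.
n − c = 83 − 2 = 81; sign = (−1)^81 = -1.
The Jacobi symbol (43|83) = -1 (Zolotarev) agrees.

-1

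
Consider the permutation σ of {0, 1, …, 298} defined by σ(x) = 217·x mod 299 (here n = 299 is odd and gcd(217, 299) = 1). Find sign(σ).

-1

Orbit of 282 under x↦217x: [282, 198, 209, 204, 16, 183, 243]… (length divides ord_299(217)).
10 cycles of lengths [66, 66, 66, 66, 22, 3, 3, 3, 3, 1].
sign(π) = (−1)^{n − #cycles} = (−1)^{299−10} = (−1)^289 = -1.
The Jacobi symbol (217|299) = -1 (Zolotarev) agrees.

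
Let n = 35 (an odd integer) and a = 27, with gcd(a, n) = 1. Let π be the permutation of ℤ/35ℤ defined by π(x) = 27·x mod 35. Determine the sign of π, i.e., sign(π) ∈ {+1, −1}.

Trace 13: π^k(13) = [13, 1, 27, 29] for k=0..3.
Cycle type of π: 4×7 + 2×3 + 1; total 11 cycles.
With 11 cycles on 35 points, sign = (−1)^{35−11} = +1.

+1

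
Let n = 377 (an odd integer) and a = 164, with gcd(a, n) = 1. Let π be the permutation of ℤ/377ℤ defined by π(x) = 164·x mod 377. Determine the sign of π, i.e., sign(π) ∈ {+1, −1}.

Trace 64: π^k(64) = [64, 317, 339, 177, 376, 213, 248] for k=0..6.
Cycle lengths of π_164 on ℤ/377ℤ: [28, 28, 28, 28, 28, 28, 28, 28, 28, 28, 28, 28, 28, 4, 4, 4, 1]; 17 cycles in total.
n − c = 377 − 17 = 360; sign = (−1)^360 = +1.
The Jacobi symbol (164|377) = +1 (Zolotarev) agrees.

+1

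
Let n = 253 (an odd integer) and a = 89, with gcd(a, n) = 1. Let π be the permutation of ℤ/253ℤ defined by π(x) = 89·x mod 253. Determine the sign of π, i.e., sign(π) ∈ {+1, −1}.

-1

Orbit of 232 under x↦89x: [232, 155, 133, 199, 1, 89, 78]… (length divides ord_253(89)).
Cycle lengths of π_89 on ℤ/253ℤ: [22, 22, 22, 22, 22, 22, 22, 22, 22, 22, 22, 1, 1, 1, 1, 1, 1, 1, 1, 1, 1, 1]; 22 cycles in total.
Σ(ℓ_i−1) = 253−22 = 231; sign = (−1)^231 = -1.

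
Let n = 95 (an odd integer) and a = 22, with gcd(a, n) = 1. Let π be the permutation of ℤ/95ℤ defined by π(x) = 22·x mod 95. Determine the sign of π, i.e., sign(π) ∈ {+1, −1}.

Start at x=8: 8 → 81 → 72 → 64 → 78 → 6 → 37 → … (one orbit).
π_22 has 5 disjoint cycles with lengths [36, 36, 18, 4, 1] on {0,…,94}.
95 − 5 = 90 transpositions; sign(π) = (−1)^90 = +1.

+1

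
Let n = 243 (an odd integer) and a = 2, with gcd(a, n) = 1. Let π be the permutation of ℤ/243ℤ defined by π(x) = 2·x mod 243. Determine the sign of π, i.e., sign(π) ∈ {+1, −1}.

-1

Start at x=62: 62 → 124 → 5 → 10 → 20 → 40 → 80 → … (one orbit).
The orbit structure of x ↦ 2x mod 243: 6 orbits of sizes [162, 54, 18, 6, 2, 1].
6 cycles on 243: each ℓ→(−1)^(ℓ−1), product (−1)^237 = -1.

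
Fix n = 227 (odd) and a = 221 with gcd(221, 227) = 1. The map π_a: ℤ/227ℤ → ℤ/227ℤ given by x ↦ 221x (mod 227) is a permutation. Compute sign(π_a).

Orbit of 64 under x↦221x: [64, 70, 34, 23, 89, 147, 26]… (length divides ord_227(221)).
The orbit structure of x ↦ 221x mod 227: 3 orbits of sizes [113, 113, 1].
n − c = 227 − 3 = 224; sign = (−1)^224 = +1.

+1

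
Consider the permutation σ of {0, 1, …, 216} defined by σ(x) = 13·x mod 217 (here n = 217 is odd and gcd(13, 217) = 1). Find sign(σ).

Start at x=83: 83 → 211 → 139 → 71 → 55 → 64 → 181 → … (one orbit).
Decompose π into cycles: lengths [30, 30, 30, 30, 30, 30, 30, 2, 2, 2, 1] (11 cycles, including the fixed point 0).
With 11 cycles on 217 points, sign = (−1)^{217−11} = +1.
Zolotarev: (13|217) = +1, matching the cycle-count sign.

+1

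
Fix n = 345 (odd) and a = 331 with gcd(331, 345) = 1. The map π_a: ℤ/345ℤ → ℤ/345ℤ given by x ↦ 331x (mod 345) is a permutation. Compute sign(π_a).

+1

Start at x=301: 301 → 271 → 1 → 331 → 196 → 16 → 121 → … (one orbit).
The orbit structure of x ↦ 331x mod 345: 45 orbits of sizes [11, 11, 11, 11, 11, 11, 11, 11, 11, 11, 11, 11, 11, 11, 11, 11, 11, 11, 11, 11, 11, 11, 11, 11, 11, 11, 11, 11, 11, 11, 1, 1, 1, 1, 1, 1, 1, 1, 1, 1, 1, 1, 1, 1, 1].
45 cycles on 345: each ℓ→(−1)^(ℓ−1), product (−1)^300 = +1.
(331|345)_J = +1 (Zolotarev's lemma cross-check).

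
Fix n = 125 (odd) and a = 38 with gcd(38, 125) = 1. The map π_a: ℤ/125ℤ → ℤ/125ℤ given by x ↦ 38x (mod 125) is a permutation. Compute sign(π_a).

-1

Start at x=54: 54 → 52 → 101 → 88 → 94 → 72 → 111 → … (one orbit).
4 cycles of lengths [100, 20, 4, 1].
sign(π) = (−1)^{n − #cycles} = (−1)^{125−4} = (−1)^121 = -1.
The Jacobi symbol (38|125) = -1 (Zolotarev) agrees.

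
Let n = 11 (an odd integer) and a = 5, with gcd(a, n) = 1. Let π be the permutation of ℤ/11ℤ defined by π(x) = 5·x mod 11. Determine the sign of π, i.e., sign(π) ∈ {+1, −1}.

+1

Orbit of 4 under x↦5x: [4, 9, 1, 5, 3]… (length divides ord_11(5)).
3 cycles of lengths [5, 5, 1].
sign(π) = (−1)^{n − #cycles} = (−1)^{11−3} = (−1)^8 = +1.
The Jacobi symbol (5|11) = +1 (Zolotarev) agrees.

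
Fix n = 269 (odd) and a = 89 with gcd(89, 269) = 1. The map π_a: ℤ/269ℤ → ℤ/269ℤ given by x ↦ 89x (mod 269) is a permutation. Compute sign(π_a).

Trace 56: π^k(56) = [56, 142, 264, 93, 207, 131, 92] for k=0..6.
Cycle lengths of π_89 on ℤ/269ℤ: [134, 134, 1]; 3 cycles in total.
n − c = 269 − 3 = 266; sign = (−1)^266 = +1.

+1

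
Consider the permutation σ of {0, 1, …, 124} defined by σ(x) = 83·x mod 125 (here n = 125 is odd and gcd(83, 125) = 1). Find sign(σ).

-1

Orbit of 47 under x↦83x: [47, 26, 33, 114, 87, 96, 93]… (length divides ord_125(83)).
Cycle type of π: 100 + 20 + 4 + 1; total 4 cycles.
sign(π) = (−1)^{n − #cycles} = (−1)^{125−4} = (−1)^121 = -1.
Via Zolotarev, sign(π_{83}) = (83|125) = -1.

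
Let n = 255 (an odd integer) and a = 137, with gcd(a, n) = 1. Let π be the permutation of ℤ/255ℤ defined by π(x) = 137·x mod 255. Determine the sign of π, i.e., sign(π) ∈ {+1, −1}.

+1

Start at x=188: 188 → 1 → 137 → 154 → 188 (one orbit).
Cycle type of π: 4×51 + 2×17 + 1×17; total 85 cycles.
n − c = 255 − 85 = 170; sign = (−1)^170 = +1.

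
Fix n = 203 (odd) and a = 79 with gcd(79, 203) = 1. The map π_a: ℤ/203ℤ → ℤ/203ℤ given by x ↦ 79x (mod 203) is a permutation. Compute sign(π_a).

Orbit of 186 under x↦79x: [186, 78, 72, 4, 113, 198, 11]… (length divides ord_203(79)).
6 cycles of lengths [84, 84, 28, 3, 3, 1].
6 cycles on 203: each ℓ→(−1)^(ℓ−1), product (−1)^197 = -1.

-1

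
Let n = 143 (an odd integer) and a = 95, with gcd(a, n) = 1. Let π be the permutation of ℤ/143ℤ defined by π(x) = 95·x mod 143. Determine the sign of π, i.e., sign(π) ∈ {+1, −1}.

-1

Start at x=10: 10 → 92 → 17 → 42 → 129 → 100 → 62 → … (one orbit).
8 cycles of lengths [30, 30, 30, 30, 10, 6, 6, 1].
n − c = 143 − 8 = 135; sign = (−1)^135 = -1.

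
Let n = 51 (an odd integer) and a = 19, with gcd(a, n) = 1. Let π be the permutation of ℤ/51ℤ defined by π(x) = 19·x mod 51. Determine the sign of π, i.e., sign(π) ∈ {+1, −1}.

+1

Start at x=19: 19 → 4 → 25 → 16 → 49 → 13 → 43 → … (one orbit).
9 cycles of lengths [8, 8, 8, 8, 8, 8, 1, 1, 1].
sign(π) = (−1)^{n − #cycles} = (−1)^{51−9} = (−1)^42 = +1.
Check: (19/51) = +1 by Zolotarev.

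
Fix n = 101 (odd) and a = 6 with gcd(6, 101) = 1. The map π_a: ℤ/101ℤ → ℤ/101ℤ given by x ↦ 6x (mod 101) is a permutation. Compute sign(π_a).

Trace 14: π^k(14) = [14, 84, 100, 95, 65, 87, 17] for k=0..6.
Cycle lengths of π_6 on ℤ/101ℤ: [10, 10, 10, 10, 10, 10, 10, 10, 10, 10, 1]; 11 cycles in total.
n − c = 101 − 11 = 90; sign = (−1)^90 = +1.
The Jacobi symbol (6|101) = +1 (Zolotarev) agrees.

+1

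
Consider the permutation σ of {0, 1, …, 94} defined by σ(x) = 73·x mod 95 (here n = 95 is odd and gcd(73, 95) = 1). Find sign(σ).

Start at x=73: 73 → 9 → 87 → 81 → 23 → 64 → 17 → … (one orbit).
Cycle type of π: 36×2 + 9×2 + 4 + 1; total 6 cycles.
6 cycles on 95: each ℓ→(−1)^(ℓ−1), product (−1)^89 = -1.
The Jacobi symbol (73|95) = -1 (Zolotarev) agrees.

-1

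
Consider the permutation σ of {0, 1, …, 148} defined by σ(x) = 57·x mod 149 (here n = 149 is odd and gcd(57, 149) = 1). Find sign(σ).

-1

Start at x=126: 126 → 30 → 71 → 24 → 27 → 49 → 111 → … (one orbit).
2 cycles of lengths [148, 1].
sign(π) = (−1)^{n − #cycles} = (−1)^{149−2} = (−1)^147 = -1.
(57|149)_J = -1 (Zolotarev's lemma cross-check).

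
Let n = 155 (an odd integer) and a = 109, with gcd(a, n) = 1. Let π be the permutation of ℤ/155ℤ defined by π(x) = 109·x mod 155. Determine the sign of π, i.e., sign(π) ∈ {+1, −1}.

+1

Orbit of 64 under x↦109x: [64, 1, 109, 101, 4, 126, 94]… (length divides ord_155(109)).
Decompose π into cycles: lengths [10, 10, 10, 10, 10, 10, 10, 10, 10, 10, 10, 10, 5, 5, 5, 5, 5, 5, 2, 2, 1] (21 cycles, including the fixed point 0).
sign(π) = (−1)^{n − #cycles} = (−1)^{155−21} = (−1)^134 = +1.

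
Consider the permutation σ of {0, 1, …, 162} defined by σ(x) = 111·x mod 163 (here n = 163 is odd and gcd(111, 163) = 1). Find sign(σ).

Start at x=84: 84 → 33 → 77 → 71 → 57 → 133 → 93 → … (one orbit).
The orbit structure of x ↦ 111x mod 163: 3 orbits of sizes [81, 81, 1].
3 cycles on 163: each ℓ→(−1)^(ℓ−1), product (−1)^160 = +1.

+1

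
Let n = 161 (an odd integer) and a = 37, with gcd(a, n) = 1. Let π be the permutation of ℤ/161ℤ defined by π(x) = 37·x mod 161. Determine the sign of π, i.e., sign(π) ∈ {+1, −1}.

-1

Trace 148: π^k(148) = [148, 2, 74, 1, 37, 81, 99] for k=0..6.
Decompose π into cycles: lengths [66, 66, 22, 3, 3, 1] (6 cycles, including the fixed point 0).
sign(π) = (−1)^{n − #cycles} = (−1)^{161−6} = (−1)^155 = -1.
Via Zolotarev, sign(π_{37}) = (37|161) = -1.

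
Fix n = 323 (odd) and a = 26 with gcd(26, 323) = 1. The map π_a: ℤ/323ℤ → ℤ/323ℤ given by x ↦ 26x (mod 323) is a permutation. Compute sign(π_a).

Orbit of 144 under x↦26x: [144, 191, 121, 239, 77, 64, 49]… (length divides ord_323(26)).
21 cycles of lengths [24, 24, 24, 24, 24, 24, 24, 24, 24, 24, 24, 24, 8, 8, 3, 3, 3, 3, 3, 3, 1].
Σ(ℓ_i−1) = 323−21 = 302; sign = (−1)^302 = +1.

+1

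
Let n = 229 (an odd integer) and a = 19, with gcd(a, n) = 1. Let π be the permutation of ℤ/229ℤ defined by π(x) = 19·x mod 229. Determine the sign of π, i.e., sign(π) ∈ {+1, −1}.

+1

Trace 104: π^k(104) = [104, 144, 217, 1, 19, 132, 218] for k=0..6.
π_19 has 5 disjoint cycles with lengths [57, 57, 57, 57, 1] on {0,…,228}.
229 − 5 = 224 transpositions; sign(π) = (−1)^224 = +1.
The Jacobi symbol (19|229) = +1 (Zolotarev) agrees.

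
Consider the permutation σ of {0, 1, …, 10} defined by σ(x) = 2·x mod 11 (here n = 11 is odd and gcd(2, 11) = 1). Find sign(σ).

Orbit of 2 under x↦2x: [2, 4, 8, 5, 10, 9, 7]… (length divides ord_11(2)).
The orbit structure of x ↦ 2x mod 11: 2 orbits of sizes [10, 1].
11 − 2 = 9 transpositions; sign(π) = (−1)^9 = -1.

-1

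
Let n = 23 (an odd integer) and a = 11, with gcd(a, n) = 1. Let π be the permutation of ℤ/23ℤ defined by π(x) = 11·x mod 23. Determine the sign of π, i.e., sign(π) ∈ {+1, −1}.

Start at x=22: 22 → 12 → 17 → 3 → 10 → 18 → 14 → … (one orbit).
The orbit structure of x ↦ 11x mod 23: 2 orbits of sizes [22, 1].
n − c = 23 − 2 = 21; sign = (−1)^21 = -1.

-1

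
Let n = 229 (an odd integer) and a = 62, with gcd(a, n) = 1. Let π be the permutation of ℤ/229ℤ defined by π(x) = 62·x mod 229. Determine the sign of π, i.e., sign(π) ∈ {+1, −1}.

Orbit of 3 under x↦62x: [3, 186, 82, 46, 104, 36, 171]… (length divides ord_229(62)).
Decompose π into cycles: lengths [114, 114, 1] (3 cycles, including the fixed point 0).
n − c = 229 − 3 = 226; sign = (−1)^226 = +1.
(62|229)_J = +1 (Zolotarev's lemma cross-check).

+1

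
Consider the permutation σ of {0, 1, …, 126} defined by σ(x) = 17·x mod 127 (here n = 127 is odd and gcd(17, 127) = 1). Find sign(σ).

Trace 74: π^k(74) = [74, 115, 50, 88, 99, 32, 36] for k=0..6.
π_17 has 3 disjoint cycles with lengths [63, 63, 1] on {0,…,126}.
Σ(ℓ_i−1) = 127−3 = 124; sign = (−1)^124 = +1.
Via Zolotarev, sign(π_{17}) = (17|127) = +1.

+1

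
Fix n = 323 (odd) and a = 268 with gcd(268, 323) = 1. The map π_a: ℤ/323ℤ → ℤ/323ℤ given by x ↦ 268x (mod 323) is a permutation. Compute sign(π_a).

-1

Start at x=319: 319 → 220 → 174 → 120 → 183 → 271 → 276 → … (one orbit).
Decompose π into cycles: lengths [36, 36, 36, 36, 36, 36, 36, 36, 18, 4, 4, 4, 4, 1] (14 cycles, including the fixed point 0).
n − c = 323 − 14 = 309; sign = (−1)^309 = -1.
Check: (268/323) = -1 by Zolotarev.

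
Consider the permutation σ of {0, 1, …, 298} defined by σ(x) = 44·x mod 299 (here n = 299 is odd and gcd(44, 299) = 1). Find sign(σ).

+1

Orbit of 112 under x↦44x: [112, 144, 57, 116, 21, 27, 291]… (length divides ord_299(44)).
11 cycles of lengths [44, 44, 44, 44, 44, 44, 22, 4, 4, 4, 1].
11 cycles on 299: each ℓ→(−1)^(ℓ−1), product (−1)^288 = +1.
The Jacobi symbol (44|299) = +1 (Zolotarev) agrees.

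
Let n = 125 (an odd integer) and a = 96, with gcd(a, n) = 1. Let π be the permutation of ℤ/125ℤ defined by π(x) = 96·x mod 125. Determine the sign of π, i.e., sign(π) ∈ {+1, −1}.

Orbit of 41 under x↦96x: [41, 61, 106, 51, 21, 16, 36]… (length divides ord_125(96)).
The orbit structure of x ↦ 96x mod 125: 13 orbits of sizes [25, 25, 25, 25, 5, 5, 5, 5, 1, 1, 1, 1, 1].
With 13 cycles on 125 points, sign = (−1)^{125−13} = +1.

+1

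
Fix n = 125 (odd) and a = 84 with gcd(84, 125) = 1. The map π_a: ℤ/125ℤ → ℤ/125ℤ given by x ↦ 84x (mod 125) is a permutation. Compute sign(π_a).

Start at x=46: 46 → 114 → 76 → 9 → 6 → 4 → 86 → … (one orbit).
7 cycles of lengths [50, 50, 10, 10, 2, 2, 1].
n − c = 125 − 7 = 118; sign = (−1)^118 = +1.

+1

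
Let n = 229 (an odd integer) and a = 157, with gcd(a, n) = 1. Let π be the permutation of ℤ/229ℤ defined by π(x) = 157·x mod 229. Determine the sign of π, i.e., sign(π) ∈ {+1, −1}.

Start at x=228: 228 → 72 → 83 → 207 → 210 → 223 → 203 → … (one orbit).
Cycle type of π: 228 + 1; total 2 cycles.
sign(π) = (−1)^{n − #cycles} = (−1)^{229−2} = (−1)^227 = -1.

-1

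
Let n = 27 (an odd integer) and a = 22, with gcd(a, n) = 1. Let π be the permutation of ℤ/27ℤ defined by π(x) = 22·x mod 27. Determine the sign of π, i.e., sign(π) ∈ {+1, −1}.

Trace 13: π^k(13) = [13, 16, 1, 22, 25, 10, 4] for k=0..6.
Cycle type of π: 9×2 + 3×2 + 1×3; total 7 cycles.
Σ(ℓ_i−1) = 27−7 = 20; sign = (−1)^20 = +1.
The Jacobi symbol (22|27) = +1 (Zolotarev) agrees.

+1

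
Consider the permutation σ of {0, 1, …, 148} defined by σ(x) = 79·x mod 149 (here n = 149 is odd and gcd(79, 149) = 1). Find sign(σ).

Start at x=45: 45 → 128 → 129 → 59 → 42 → 40 → 31 → … (one orbit).
Cycle type of π: 148 + 1; total 2 cycles.
sign(π) = (−1)^{n − #cycles} = (−1)^{149−2} = (−1)^147 = -1.

-1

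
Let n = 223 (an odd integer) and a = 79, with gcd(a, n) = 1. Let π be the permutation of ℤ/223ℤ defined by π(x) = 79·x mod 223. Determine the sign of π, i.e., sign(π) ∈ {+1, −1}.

-1

Trace 68: π^k(68) = [68, 20, 19, 163, 166, 180, 171] for k=0..6.
Cycle type of π: 222 + 1; total 2 cycles.
Σ(ℓ_i−1) = 223−2 = 221; sign = (−1)^221 = -1.
Via Zolotarev, sign(π_{79}) = (79|223) = -1.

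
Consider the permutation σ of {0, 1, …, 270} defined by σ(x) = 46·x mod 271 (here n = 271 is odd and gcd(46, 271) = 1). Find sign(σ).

Orbit of 270 under x↦46x: [270, 225, 52, 224, 6, 5, 230]… (length divides ord_271(46)).
The orbit structure of x ↦ 46x mod 271: 2 orbits of sizes [270, 1].
2 cycles on 271: each ℓ→(−1)^(ℓ−1), product (−1)^269 = -1.
Zolotarev: (46|271) = -1, matching the cycle-count sign.

-1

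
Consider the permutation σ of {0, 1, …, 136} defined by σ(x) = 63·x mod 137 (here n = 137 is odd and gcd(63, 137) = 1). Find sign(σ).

+1

Orbit of 38 under x↦63x: [38, 65, 122, 14, 60, 81, 34]… (length divides ord_137(63)).
π_63 has 5 disjoint cycles with lengths [34, 34, 34, 34, 1] on {0,…,136}.
n − c = 137 − 5 = 132; sign = (−1)^132 = +1.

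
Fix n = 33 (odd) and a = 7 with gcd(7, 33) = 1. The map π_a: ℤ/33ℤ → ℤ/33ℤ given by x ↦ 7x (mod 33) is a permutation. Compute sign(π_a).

-1

Trace 16: π^k(16) = [16, 13, 25, 10, 4, 28, 31] for k=0..6.
Cycle type of π: 10×3 + 1×3; total 6 cycles.
33 − 6 = 27 transpositions; sign(π) = (−1)^27 = -1.
Zolotarev: (7|33) = -1, matching the cycle-count sign.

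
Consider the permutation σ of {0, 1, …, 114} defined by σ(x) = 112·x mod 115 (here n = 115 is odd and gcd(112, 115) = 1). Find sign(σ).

Orbit of 17 under x↦112x: [17, 64, 38, 1, 112, 9, 88]… (length divides ord_115(112)).
Cycle lengths of π_112 on ℤ/115ℤ: [44, 44, 22, 4, 1]; 5 cycles in total.
With 5 cycles on 115 points, sign = (−1)^{115−5} = +1.
Check: (112/115) = +1 by Zolotarev.

+1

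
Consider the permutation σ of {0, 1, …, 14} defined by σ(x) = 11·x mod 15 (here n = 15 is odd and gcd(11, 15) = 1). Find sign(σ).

-1

Orbit of 1 under x↦11x: [1, 11]… (length divides ord_15(11)).
The orbit structure of x ↦ 11x mod 15: 10 orbits of sizes [2, 2, 2, 2, 2, 1, 1, 1, 1, 1].
n − c = 15 − 10 = 5; sign = (−1)^5 = -1.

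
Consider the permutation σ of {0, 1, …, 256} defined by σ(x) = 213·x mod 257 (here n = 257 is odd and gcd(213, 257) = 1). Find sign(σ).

Start at x=92: 92 → 64 → 11 → 30 → 222 → 255 → 88 → … (one orbit).
Cycle lengths of π_213 on ℤ/257ℤ: [64, 64, 64, 64, 1]; 5 cycles in total.
sign(π) = (−1)^{n − #cycles} = (−1)^{257−5} = (−1)^252 = +1.
Via Zolotarev, sign(π_{213}) = (213|257) = +1.

+1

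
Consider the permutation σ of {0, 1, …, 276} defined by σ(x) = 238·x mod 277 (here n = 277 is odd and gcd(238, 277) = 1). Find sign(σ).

Orbit of 203 under x↦238x: [203, 116, 185, 264, 230, 171, 256]… (length divides ord_277(238)).
Cycle lengths of π_238 on ℤ/277ℤ: [69, 69, 69, 69, 1]; 5 cycles in total.
sign(π) = (−1)^{n − #cycles} = (−1)^{277−5} = (−1)^272 = +1.
Check: (238/277) = +1 by Zolotarev.

+1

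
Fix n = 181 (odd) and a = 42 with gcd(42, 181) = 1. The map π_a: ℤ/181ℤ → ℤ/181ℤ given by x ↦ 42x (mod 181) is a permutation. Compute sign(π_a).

Trace 1: π^k(1) = [1, 42, 135, 59, 125] for k=0..4.
Cycle lengths of π_42 on ℤ/181ℤ: [5, 5, 5, 5, 5, 5, 5, 5, 5, 5, 5, 5, 5, 5, 5, 5, 5, 5, 5, 5, 5, 5, 5, 5, 5, 5, 5, 5, 5, 5, 5, 5, 5, 5, 5, 5, 1]; 37 cycles in total.
181 − 37 = 144 transpositions; sign(π) = (−1)^144 = +1.

+1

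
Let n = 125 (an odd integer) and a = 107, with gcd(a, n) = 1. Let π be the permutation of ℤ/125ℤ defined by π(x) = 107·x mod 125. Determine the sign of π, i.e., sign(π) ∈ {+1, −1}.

Trace 32: π^k(32) = [32, 49, 118, 1, 107, 74, 43] for k=0..6.
Decompose π into cycles: lengths [20, 20, 20, 20, 20, 4, 4, 4, 4, 4, 4, 1] (12 cycles, including the fixed point 0).
With 12 cycles on 125 points, sign = (−1)^{125−12} = -1.
Zolotarev: (107|125) = -1, matching the cycle-count sign.

-1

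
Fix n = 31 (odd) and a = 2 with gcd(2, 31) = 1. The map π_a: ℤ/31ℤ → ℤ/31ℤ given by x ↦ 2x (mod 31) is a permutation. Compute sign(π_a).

+1

Start at x=8: 8 → 16 → 1 → 2 → 4 → 8 (one orbit).
Cycle lengths of π_2 on ℤ/31ℤ: [5, 5, 5, 5, 5, 5, 1]; 7 cycles in total.
With 7 cycles on 31 points, sign = (−1)^{31−7} = +1.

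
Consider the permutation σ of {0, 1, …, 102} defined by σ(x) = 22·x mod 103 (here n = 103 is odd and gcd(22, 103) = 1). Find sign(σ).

Trace 37: π^k(37) = [37, 93, 89, 1, 22, 72, 39] for k=0..6.
Decompose π into cycles: lengths [34, 34, 34, 1] (4 cycles, including the fixed point 0).
4 cycles on 103: each ℓ→(−1)^(ℓ−1), product (−1)^99 = -1.
Check: (22/103) = -1 by Zolotarev.

-1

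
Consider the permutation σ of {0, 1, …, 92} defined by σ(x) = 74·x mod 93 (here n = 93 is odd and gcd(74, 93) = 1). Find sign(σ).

Orbit of 44 under x↦74x: [44, 1, 74, 82, 23, 28, 26]… (length divides ord_93(74)).
Cycle lengths of π_74 on ℤ/93ℤ: [30, 30, 30, 2, 1]; 5 cycles in total.
5 cycles on 93: each ℓ→(−1)^(ℓ−1), product (−1)^88 = +1.
Check: (74/93) = +1 by Zolotarev.

+1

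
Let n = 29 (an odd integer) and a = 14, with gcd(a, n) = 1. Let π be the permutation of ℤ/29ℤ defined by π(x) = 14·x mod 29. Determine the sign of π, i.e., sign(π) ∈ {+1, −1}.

-1

Orbit of 24 under x↦14x: [24, 17, 6, 26, 16, 21, 4]… (length divides ord_29(14)).
Cycle type of π: 28 + 1; total 2 cycles.
With 2 cycles on 29 points, sign = (−1)^{29−2} = -1.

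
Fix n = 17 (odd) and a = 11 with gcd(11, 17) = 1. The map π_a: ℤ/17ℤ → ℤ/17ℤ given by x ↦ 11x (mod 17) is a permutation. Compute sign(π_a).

Trace 13: π^k(13) = [13, 7, 9, 14, 1, 11, 2] for k=0..6.
π_11 has 2 disjoint cycles with lengths [16, 1] on {0,…,16}.
2 cycles on 17: each ℓ→(−1)^(ℓ−1), product (−1)^15 = -1.
The Jacobi symbol (11|17) = -1 (Zolotarev) agrees.

-1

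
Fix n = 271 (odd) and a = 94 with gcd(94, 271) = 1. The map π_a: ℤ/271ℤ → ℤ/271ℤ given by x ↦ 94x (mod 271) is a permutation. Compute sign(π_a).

Trace 64: π^k(64) = [64, 54, 198, 184, 223, 95, 258] for k=0..6.
Cycle lengths of π_94 on ℤ/271ℤ: [270, 1]; 2 cycles in total.
With 2 cycles on 271 points, sign = (−1)^{271−2} = -1.

-1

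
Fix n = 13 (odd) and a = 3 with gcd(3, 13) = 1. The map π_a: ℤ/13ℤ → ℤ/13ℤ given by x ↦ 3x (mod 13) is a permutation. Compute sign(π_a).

+1

Start at x=9: 9 → 1 → 3 → 9 (one orbit).
The orbit structure of x ↦ 3x mod 13: 5 orbits of sizes [3, 3, 3, 3, 1].
5 cycles on 13: each ℓ→(−1)^(ℓ−1), product (−1)^8 = +1.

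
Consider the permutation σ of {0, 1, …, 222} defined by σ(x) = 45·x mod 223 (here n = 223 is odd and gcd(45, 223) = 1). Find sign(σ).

Trace 196: π^k(196) = [196, 123, 183, 207, 172, 158, 197] for k=0..6.
Cycle lengths of π_45 on ℤ/223ℤ: [222, 1]; 2 cycles in total.
n − c = 223 − 2 = 221; sign = (−1)^221 = -1.
(45|223)_J = -1 (Zolotarev's lemma cross-check).

-1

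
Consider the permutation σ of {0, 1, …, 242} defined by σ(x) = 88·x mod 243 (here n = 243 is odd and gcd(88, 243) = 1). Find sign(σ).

Orbit of 214 under x↦88x: [214, 121, 199, 16, 193, 217, 142]… (length divides ord_243(88)).
π_88 has 11 disjoint cycles with lengths [81, 81, 27, 27, 9, 9, 3, 3, 1, 1, 1] on {0,…,242}.
n − c = 243 − 11 = 232; sign = (−1)^232 = +1.
Zolotarev: (88|243) = +1, matching the cycle-count sign.

+1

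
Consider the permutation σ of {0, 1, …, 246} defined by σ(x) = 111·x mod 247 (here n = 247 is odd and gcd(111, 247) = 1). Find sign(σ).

Trace 237: π^k(237) = [237, 125, 43, 80, 235, 150, 101] for k=0..6.
10 cycles of lengths [36, 36, 36, 36, 36, 36, 12, 9, 9, 1].
Σ(ℓ_i−1) = 247−10 = 237; sign = (−1)^237 = -1.
Via Zolotarev, sign(π_{111}) = (111|247) = -1.

-1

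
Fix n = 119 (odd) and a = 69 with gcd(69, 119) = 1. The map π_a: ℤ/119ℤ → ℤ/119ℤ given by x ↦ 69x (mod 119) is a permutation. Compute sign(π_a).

Start at x=1: 1 → 69 → 1 (one orbit).
π_69 has 68 disjoint cycles with lengths [2, 2, 2, 2, 2, 2, 2, 2, 2, 2, 2, 2, 2, 2, 2, 2, 2, 2, 2, 2, 2, 2, 2, 2, 2, 2, 2, 2, 2, 2, 2, 2, 2, 2, 2, 2, 2, 2, 2, 2, 2, 2, 2, 2, 2, 2, 2, 2, 2, 2, 2, 1, 1, 1, 1, 1, 1, 1, 1, 1, 1, 1, 1, 1, 1, 1, 1, 1] on {0,…,118}.
n − c = 119 − 68 = 51; sign = (−1)^51 = -1.
Check: (69/119) = -1 by Zolotarev.

-1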